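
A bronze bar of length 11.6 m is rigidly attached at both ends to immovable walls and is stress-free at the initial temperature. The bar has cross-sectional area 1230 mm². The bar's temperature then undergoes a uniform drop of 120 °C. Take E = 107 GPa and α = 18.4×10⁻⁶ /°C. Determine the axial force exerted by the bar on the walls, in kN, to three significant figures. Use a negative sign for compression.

291 kN

Free thermal expansion αLΔT = 18.4e-6 · 11600 · -120 = -25.61 mm.
The walls impose strain ε = −(-25.61)/11600 = 2.2080e-03; σ = Eε = 107000 · 2.2080e-03 = 236.3 MPa.
Wall reaction R = σ·A = 236.3·1230 = 290600 N = 290.6 kN.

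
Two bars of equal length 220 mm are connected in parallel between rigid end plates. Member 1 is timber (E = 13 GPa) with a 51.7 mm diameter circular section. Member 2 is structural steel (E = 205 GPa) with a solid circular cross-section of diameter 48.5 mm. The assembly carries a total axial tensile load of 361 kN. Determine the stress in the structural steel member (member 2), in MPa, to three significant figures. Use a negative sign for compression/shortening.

A_1 = 2099 mm².
A_2 = 1847 mm².
Equal strain + equilibrium ⇒ each member carries load in proportion to AE: A₁E₁ = 27290000 N, A₂E₂ = 378700000 N, ΣAE = 406000000 N.
σ₂ = P·E₂/ΣAE = 361000·205000/406000000 = 182.3 MPa.

182 MPa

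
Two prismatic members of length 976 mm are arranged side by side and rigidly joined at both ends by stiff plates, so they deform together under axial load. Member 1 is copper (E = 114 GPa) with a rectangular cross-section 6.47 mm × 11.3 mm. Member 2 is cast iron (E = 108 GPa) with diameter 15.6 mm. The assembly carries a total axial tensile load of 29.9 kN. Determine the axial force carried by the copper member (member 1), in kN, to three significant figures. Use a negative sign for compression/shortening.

A_1 = 73.11 mm².
A_2 = 191.1 mm².
Equal strain + equilibrium ⇒ each member carries load in proportion to AE: A₁E₁ = 8335000 N, A₂E₂ = 20640000 N, ΣAE = 28980000 N.
F₁ = P·A₁E₁/ΣAE = 29900·8335000/28980000 = 8600 N.

8.60 kN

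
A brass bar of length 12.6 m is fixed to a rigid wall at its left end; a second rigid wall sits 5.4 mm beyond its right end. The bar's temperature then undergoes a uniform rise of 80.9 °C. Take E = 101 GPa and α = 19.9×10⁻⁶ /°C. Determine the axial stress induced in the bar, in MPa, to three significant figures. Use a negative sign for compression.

Free thermal expansion αLΔT = 19.9e-6 · 12600 · 80.9 = 20.28 mm.
The walls engage after the gap closes; constrained expansion = 20.28 − 5.4 = 14.88 mm.
The walls impose strain ε = −(14.88)/12600 = -1.1813e-03; σ = Eε = 101000 · -1.1813e-03 = -119.3 MPa.

-119 MPa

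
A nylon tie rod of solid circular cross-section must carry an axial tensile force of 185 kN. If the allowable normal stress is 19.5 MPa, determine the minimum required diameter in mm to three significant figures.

Required area A ≥ P/σ_allow = 185000/19.5 = 9487 mm².
For a solid circular section, d ≥ √(4A/π) = 109.9 mm.

110 mm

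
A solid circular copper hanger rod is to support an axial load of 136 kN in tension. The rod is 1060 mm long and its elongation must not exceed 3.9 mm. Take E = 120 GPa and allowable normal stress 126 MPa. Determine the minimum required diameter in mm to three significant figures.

37.1 mm

Required area A ≥ P/σ_allow = 136000/126 = 1079 mm².
For a solid circular section, d ≥ √(4A/π) = 37.07 mm.
Elongation limit: A ≥ PL/(Eδ_allow) = 136000·1060/(120000·3.9) = 308 mm² ⇒ d ≥ 19.8 mm.
The stress limit governs.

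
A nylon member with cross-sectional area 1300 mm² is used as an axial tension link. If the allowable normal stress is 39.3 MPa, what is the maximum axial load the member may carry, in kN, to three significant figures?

P_max = σ_allow · A = 39.3 · 1300 = 51090 N = 51.09 kN.

51.1 kN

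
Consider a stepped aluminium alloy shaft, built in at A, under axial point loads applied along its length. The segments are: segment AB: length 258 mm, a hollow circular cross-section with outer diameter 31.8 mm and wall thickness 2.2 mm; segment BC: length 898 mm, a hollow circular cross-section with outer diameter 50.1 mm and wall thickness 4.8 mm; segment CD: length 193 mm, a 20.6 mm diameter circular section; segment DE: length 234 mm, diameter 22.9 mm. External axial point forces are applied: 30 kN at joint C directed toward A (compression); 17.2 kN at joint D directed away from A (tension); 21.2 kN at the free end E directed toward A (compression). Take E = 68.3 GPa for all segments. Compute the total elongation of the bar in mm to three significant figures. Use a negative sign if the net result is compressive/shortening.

-1.49 mm

Internal axial forces (sectioning from the free end, tension +): N_DE = -21.2 kN, N_CD = -4 kN, N_BC = -34 kN, N_AB = -34 kN.
A_AB = 204.6 mm².
A_BC = 683.1 mm².
A_CD = 333.3 mm².
A_DE = 411.9 mm².
δ_AB = -34000·258/(204.6·68300) = -0.6278 mm
δ_BC = -34000·898/(683.1·68300) = -0.6544 mm
δ_CD = -4000·193/(333.3·68300) = -0.03391 mm
δ_DE = -21200·234/(411.9·68300) = -0.1763 mm
δ = Σδ_i = -1.492 mm.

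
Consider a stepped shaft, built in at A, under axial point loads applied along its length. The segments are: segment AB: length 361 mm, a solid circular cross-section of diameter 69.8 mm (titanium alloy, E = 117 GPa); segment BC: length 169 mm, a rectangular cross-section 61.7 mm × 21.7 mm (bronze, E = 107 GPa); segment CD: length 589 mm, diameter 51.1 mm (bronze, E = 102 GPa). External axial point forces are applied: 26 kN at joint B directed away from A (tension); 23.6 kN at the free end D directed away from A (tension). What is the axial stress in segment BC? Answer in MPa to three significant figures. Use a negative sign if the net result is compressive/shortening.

17.6 MPa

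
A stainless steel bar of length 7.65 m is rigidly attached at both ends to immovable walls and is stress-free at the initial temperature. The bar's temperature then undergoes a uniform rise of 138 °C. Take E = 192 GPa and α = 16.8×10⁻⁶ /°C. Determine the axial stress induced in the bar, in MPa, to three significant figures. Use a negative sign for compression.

-445 MPa

Free thermal expansion αLΔT = 16.8e-6 · 7650 · 138 = 17.74 mm.
The walls impose strain ε = −(17.74)/7650 = -2.3184e-03; σ = Eε = 192000 · -2.3184e-03 = -445.1 MPa.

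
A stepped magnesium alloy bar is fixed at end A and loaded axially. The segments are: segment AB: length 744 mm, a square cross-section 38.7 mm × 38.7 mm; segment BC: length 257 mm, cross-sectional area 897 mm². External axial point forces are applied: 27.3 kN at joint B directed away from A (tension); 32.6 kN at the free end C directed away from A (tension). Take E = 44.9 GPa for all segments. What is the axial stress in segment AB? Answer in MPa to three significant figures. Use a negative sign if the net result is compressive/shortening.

Internal axial forces (sectioning from the free end, tension +): N_BC = 32.6 kN, N_AB = 59.9 kN.
A_AB = 1498 mm².
σ_AB = N_AB/A_AB = 59900/1498 = 39.99 MPa.

40.0 MPa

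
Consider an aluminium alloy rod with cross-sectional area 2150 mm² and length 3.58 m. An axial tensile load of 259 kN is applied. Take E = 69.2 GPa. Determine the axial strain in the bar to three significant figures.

0.00174

σ = N/A = 120.5 MPa; ε = σ/E = 120.5/69200 = 1.741e-03.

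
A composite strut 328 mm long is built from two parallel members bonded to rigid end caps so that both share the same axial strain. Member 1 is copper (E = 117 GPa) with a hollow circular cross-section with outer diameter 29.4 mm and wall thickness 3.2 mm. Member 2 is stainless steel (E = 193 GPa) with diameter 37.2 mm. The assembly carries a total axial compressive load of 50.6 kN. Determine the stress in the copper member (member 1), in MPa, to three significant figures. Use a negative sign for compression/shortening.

A_1 = 263.4 mm².
A_2 = 1087 mm².
Equal strain + equilibrium ⇒ each member carries load in proportion to AE: A₁E₁ = 30820000 N, A₂E₂ = 209800000 N, ΣAE = 240600000 N.
σ₁ = P·E₁/ΣAE = -50600·117000/240600000 = -24.61 MPa.

-24.6 MPa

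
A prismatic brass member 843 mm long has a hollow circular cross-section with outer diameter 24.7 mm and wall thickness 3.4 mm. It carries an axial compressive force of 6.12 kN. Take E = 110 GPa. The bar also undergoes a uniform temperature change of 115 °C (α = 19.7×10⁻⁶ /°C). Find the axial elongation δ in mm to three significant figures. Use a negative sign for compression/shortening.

A = 227.5 mm².
δ_mech = NL/(AE) = -6120·843/(227.5·110000) = -0.2061 mm.
δ_thermal = αLΔT = 19.7e-6·843·115 = 1.91 mm.
δ = δ_mech + δ_thermal = 1.704 mm.

1.70 mm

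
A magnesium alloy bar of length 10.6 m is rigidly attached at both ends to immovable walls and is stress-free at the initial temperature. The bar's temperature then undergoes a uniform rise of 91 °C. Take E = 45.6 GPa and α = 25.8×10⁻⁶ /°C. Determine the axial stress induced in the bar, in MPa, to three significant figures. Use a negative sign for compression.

-107 MPa

Free thermal expansion αLΔT = 25.8e-6 · 10600 · 91 = 24.89 mm.
The walls impose strain ε = −(24.89)/10600 = -2.3478e-03; σ = Eε = 45600 · -2.3478e-03 = -107.1 MPa.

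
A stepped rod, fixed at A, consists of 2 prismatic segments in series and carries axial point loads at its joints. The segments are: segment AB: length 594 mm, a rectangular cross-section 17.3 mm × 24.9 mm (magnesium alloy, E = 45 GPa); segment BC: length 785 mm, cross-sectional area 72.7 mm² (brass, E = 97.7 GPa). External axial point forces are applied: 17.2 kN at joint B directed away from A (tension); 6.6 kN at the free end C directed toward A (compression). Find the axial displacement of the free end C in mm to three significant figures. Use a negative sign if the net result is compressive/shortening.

-0.405 mm

Internal axial forces (sectioning from the free end, tension +): N_BC = -6.6 kN, N_AB = 10.6 kN.
A_AB = 430.8 mm².
δ_AB = 10600·594/(430.8·45000) = 0.3248 mm
δ_BC = -6600·785/(72.7·97700) = -0.7294 mm
δ = Σδ_i = -0.4046 mm.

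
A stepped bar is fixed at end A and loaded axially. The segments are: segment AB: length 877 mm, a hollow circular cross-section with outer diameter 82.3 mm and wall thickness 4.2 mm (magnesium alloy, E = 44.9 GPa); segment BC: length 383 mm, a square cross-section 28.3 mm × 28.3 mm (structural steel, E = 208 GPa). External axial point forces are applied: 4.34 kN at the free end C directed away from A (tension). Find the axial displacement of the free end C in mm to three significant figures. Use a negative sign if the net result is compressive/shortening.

Internal axial forces (sectioning from the free end, tension +): N_BC = 4.34 kN, N_AB = 4.34 kN.
A_AB = 1031 mm².
A_BC = 800.9 mm².
δ_AB = 4340·877/(1031·44900) = 0.08226 mm
δ_BC = 4340·383/(800.9·208000) = 0.009978 mm
δ = Σδ_i = 0.09224 mm.

0.0922 mm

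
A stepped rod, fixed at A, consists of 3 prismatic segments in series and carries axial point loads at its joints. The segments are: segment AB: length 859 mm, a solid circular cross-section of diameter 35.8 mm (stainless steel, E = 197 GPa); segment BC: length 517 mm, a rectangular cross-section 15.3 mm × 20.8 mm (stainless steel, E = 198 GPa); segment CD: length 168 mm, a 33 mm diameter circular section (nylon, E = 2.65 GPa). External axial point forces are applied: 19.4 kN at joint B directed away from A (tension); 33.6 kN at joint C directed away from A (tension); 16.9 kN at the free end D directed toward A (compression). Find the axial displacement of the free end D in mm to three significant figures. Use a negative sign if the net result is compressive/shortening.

Internal axial forces (sectioning from the free end, tension +): N_CD = -16.9 kN, N_BC = 16.7 kN, N_AB = 36.1 kN.
A_AB = 1007 mm².
A_BC = 318.2 mm².
A_CD = 855.3 mm².
δ_AB = 36100·859/(1007·197000) = 0.1564 mm
δ_BC = 16700·517/(318.2·198000) = 0.137 mm
δ_CD = -16900·168/(855.3·2650) = -1.253 mm
δ = Σδ_i = -0.9593 mm.

-0.959 mm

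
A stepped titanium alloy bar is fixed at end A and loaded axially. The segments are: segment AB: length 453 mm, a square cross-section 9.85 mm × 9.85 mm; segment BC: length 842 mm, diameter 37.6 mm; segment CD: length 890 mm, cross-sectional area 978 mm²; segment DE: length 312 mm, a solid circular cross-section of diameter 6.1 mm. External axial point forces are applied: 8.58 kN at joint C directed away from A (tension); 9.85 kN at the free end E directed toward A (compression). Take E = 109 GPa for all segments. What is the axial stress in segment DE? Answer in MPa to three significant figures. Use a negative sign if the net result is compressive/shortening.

Internal axial forces (sectioning from the free end, tension +): N_DE = -9.85 kN, N_CD = -9.85 kN, N_BC = -1.27 kN, N_AB = -1.27 kN.
A_DE = 29.22 mm².
σ_DE = N_DE/A_DE = -9850/29.22 = -337 MPa.

-337 MPa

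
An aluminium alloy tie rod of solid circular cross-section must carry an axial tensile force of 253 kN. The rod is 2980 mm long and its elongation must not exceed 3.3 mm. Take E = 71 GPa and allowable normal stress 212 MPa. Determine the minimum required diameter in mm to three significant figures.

Required area A ≥ P/σ_allow = 253000/212 = 1193 mm².
For a solid circular section, d ≥ √(4A/π) = 38.98 mm.
Elongation limit: A ≥ PL/(Eδ_allow) = 253000·2980/(71000·3.3) = 3218 mm² ⇒ d ≥ 64.01 mm.
The elongation limit governs.

64.0 mm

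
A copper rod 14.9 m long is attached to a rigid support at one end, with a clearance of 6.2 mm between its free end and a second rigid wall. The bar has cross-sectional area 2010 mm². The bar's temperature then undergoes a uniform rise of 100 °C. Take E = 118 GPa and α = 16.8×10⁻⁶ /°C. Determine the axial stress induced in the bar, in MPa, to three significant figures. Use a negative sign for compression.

-149 MPa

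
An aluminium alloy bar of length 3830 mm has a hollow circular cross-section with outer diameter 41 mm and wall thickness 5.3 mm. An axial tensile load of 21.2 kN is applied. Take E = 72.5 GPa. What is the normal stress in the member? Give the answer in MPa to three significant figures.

A = 594.4 mm².
σ = N/A = 21200/594.4 = 35.66 MPa.

35.7 MPa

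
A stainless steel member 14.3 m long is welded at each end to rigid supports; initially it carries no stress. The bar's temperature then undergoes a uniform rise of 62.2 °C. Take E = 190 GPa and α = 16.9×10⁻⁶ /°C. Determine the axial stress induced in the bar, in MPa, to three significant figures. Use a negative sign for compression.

-200 MPa

Free thermal expansion αLΔT = 16.9e-6 · 14300 · 62.2 = 15.03 mm.
The walls impose strain ε = −(15.03)/14300 = -1.0512e-03; σ = Eε = 190000 · -1.0512e-03 = -199.7 MPa.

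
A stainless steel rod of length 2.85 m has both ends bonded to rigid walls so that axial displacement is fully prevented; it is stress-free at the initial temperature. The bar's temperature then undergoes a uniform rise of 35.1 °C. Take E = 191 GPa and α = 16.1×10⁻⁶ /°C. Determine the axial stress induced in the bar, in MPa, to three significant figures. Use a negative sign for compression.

Free thermal expansion αLΔT = 16.1e-6 · 2850 · 35.1 = 1.611 mm.
The walls impose strain ε = −(1.611)/2850 = -5.6511e-04; σ = Eε = 191000 · -5.6511e-04 = -107.9 MPa.

-108 MPa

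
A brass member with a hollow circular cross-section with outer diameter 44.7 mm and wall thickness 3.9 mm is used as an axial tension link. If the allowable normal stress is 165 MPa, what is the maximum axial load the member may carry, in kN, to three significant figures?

A = 499.9 mm².
P_max = σ_allow · A = 165 · 499.9 = 82480 N = 82.48 kN.

82.5 kN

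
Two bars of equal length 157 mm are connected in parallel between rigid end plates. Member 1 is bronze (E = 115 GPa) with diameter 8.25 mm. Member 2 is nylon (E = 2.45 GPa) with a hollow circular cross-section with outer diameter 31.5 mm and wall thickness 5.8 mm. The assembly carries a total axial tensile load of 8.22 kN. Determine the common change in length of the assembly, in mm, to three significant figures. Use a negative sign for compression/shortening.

0.177 mm

A_1 = 53.46 mm².
A_2 = 468.3 mm².
Equal strain + equilibrium ⇒ each member carries load in proportion to AE: A₁E₁ = 6147000 N, A₂E₂ = 1147000 N, ΣAE = 7295000 N.
δ = PL/ΣAE = 8220·157/7295000 = 0.1769 mm.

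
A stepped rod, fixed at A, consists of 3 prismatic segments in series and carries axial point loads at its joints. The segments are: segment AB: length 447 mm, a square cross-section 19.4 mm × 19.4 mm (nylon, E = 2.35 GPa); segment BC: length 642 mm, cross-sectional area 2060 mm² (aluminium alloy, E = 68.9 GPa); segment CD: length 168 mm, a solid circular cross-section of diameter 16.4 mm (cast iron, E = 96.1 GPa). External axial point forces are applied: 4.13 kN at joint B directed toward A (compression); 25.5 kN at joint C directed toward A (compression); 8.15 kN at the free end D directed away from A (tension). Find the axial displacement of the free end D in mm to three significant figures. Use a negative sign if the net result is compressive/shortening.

Internal axial forces (sectioning from the free end, tension +): N_CD = 8.15 kN, N_BC = -17.35 kN, N_AB = -21.48 kN.
A_AB = 376.4 mm².
A_CD = 211.2 mm².
δ_AB = -21480·447/(376.4·2350) = -10.86 mm
δ_BC = -17350·642/(2060·68900) = -0.07848 mm
δ_CD = 8150·168/(211.2·96100) = 0.06745 mm
δ = Σδ_i = -10.87 mm.

-10.9 mm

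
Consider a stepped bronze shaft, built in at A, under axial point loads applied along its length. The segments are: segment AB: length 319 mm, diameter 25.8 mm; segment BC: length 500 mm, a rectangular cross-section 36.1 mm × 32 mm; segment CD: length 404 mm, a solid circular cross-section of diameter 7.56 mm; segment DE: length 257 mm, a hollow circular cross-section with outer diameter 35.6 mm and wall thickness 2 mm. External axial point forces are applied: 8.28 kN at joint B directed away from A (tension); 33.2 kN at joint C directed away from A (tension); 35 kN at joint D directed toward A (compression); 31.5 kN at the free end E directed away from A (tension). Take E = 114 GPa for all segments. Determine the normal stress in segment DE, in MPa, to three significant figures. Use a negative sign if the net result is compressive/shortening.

Internal axial forces (sectioning from the free end, tension +): N_DE = 31.5 kN, N_CD = -3.5 kN, N_BC = 29.7 kN, N_AB = 37.98 kN.
A_DE = 211.1 mm².
σ_DE = N_DE/A_DE = 31500/211.1 = 149.2 MPa.

149 MPa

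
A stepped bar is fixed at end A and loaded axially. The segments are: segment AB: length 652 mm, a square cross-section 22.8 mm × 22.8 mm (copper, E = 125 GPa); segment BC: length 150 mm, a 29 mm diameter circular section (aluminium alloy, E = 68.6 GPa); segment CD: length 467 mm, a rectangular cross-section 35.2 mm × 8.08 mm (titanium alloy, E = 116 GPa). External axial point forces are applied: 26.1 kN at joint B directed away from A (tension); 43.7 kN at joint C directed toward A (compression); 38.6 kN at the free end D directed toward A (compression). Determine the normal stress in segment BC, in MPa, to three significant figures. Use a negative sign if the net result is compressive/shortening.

-125 MPa

Internal axial forces (sectioning from the free end, tension +): N_CD = -38.6 kN, N_BC = -82.3 kN, N_AB = -56.2 kN.
A_BC = 660.5 mm².
σ_BC = N_BC/A_BC = -82300/660.5 = -124.6 MPa.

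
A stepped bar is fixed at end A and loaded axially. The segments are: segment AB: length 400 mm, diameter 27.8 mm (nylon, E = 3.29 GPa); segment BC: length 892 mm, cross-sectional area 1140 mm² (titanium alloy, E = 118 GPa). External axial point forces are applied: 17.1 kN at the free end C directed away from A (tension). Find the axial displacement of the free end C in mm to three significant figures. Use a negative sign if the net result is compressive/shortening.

Internal axial forces (sectioning from the free end, tension +): N_BC = 17.1 kN, N_AB = 17.1 kN.
A_AB = 607 mm².
δ_AB = 17100·400/(607·3290) = 3.425 mm
δ_BC = 17100·892/(1140·118000) = 0.1134 mm
δ = Σδ_i = 3.539 mm.

3.54 mm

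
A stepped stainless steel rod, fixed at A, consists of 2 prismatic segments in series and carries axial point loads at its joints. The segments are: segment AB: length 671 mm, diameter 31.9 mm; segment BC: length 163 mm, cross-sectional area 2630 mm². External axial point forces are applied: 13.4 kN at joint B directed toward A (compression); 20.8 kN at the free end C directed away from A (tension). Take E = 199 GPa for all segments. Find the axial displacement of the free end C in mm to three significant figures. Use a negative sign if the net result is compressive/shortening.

Internal axial forces (sectioning from the free end, tension +): N_BC = 20.8 kN, N_AB = 7.4 kN.
A_AB = 799.2 mm².
δ_AB = 7400·671/(799.2·199000) = 0.03122 mm
δ_BC = 20800·163/(2630·199000) = 0.006478 mm
δ = Σδ_i = 0.0377 mm.

0.0377 mm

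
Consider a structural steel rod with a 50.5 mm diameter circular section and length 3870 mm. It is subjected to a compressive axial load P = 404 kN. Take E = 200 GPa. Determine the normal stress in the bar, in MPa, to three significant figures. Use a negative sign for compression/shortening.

-202 MPa

A = 2003 mm².
σ = N/A = -404000/2003 = -201.7 MPa.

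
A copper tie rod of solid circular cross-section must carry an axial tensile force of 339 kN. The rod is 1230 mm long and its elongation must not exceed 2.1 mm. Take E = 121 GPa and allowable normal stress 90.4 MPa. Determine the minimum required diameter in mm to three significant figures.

Required area A ≥ P/σ_allow = 339000/90.4 = 3750 mm².
For a solid circular section, d ≥ √(4A/π) = 69.1 mm.
Elongation limit: A ≥ PL/(Eδ_allow) = 339000·1230/(121000·2.1) = 1641 mm² ⇒ d ≥ 45.71 mm.
The stress limit governs.

69.1 mm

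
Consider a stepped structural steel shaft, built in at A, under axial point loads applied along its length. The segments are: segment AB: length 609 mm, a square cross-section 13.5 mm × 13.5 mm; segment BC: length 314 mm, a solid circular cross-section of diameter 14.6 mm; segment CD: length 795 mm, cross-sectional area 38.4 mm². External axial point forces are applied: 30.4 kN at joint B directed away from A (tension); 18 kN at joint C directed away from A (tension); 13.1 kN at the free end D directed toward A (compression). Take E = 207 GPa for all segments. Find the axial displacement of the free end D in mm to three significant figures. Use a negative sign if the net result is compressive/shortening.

-0.696 mm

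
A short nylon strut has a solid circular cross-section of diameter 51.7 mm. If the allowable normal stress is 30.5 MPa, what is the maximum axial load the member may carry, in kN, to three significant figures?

A = 2099 mm².
P_max = σ_allow · A = 30.5 · 2099 = 64030 N = 64.03 kN.

64.0 kN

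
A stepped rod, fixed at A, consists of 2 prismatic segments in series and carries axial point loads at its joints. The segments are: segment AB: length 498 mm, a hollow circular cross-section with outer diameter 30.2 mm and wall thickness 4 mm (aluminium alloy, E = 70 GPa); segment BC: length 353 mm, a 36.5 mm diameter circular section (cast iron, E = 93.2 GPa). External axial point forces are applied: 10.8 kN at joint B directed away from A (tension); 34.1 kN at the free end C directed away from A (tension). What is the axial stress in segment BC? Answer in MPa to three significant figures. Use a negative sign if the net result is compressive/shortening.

32.6 MPa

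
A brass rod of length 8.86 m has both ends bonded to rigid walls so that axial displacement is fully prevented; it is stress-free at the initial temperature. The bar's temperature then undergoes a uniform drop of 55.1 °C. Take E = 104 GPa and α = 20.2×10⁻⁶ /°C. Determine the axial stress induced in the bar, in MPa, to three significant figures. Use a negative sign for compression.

Free thermal expansion αLΔT = 20.2e-6 · 8860 · -55.1 = -9.861 mm.
The walls impose strain ε = −(-9.861)/8860 = 1.1130e-03; σ = Eε = 104000 · 1.1130e-03 = 115.8 MPa.

116 MPa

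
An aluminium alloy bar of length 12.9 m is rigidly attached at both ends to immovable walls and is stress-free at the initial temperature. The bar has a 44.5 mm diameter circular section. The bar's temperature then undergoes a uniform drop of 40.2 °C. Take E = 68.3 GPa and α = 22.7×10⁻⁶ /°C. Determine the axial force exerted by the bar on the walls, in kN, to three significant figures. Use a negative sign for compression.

Free thermal expansion αLΔT = 22.7e-6 · 12900 · -40.2 = -11.77 mm.
The walls impose strain ε = −(-11.77)/12900 = 9.1254e-04; σ = Eε = 68300 · 9.1254e-04 = 62.33 MPa.
Wall reaction R = σ·A = 62.33·1555 = 96940 N = 96.94 kN.

96.9 kN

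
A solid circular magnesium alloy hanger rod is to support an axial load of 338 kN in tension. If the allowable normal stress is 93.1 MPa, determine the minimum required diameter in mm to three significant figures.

68.0 mm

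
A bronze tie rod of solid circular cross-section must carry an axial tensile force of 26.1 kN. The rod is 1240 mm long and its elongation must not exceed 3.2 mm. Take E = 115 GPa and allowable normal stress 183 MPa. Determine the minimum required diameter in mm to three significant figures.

13.5 mm

Required area A ≥ P/σ_allow = 26100/183 = 142.6 mm².
For a solid circular section, d ≥ √(4A/π) = 13.48 mm.
Elongation limit: A ≥ PL/(Eδ_allow) = 26100·1240/(115000·3.2) = 87.95 mm² ⇒ d ≥ 10.58 mm.
The stress limit governs.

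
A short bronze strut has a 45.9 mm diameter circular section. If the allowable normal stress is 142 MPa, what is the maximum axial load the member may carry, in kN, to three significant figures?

A = 1655 mm².
P_max = σ_allow · A = 142 · 1655 = 235000 N = 235 kN.

235 kN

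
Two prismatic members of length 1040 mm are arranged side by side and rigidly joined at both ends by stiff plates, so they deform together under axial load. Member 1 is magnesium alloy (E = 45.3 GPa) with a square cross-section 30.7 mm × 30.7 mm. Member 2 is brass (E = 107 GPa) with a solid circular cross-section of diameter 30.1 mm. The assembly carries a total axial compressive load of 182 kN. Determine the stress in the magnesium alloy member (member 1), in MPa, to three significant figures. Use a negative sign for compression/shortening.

-69.4 MPa

A_1 = 942.5 mm².
A_2 = 711.6 mm².
Equal strain + equilibrium ⇒ each member carries load in proportion to AE: A₁E₁ = 42690000 N, A₂E₂ = 76140000 N, ΣAE = 118800000 N.
σ₁ = P·E₁/ΣAE = -182000·45300/118800000 = -69.38 MPa.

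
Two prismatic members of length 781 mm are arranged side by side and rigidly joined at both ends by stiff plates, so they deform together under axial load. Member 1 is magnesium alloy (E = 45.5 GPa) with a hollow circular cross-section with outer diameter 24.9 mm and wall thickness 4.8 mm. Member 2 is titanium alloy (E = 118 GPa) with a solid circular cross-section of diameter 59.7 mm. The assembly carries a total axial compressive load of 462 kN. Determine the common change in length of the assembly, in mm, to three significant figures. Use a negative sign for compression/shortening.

A_1 = 303.1 mm².
A_2 = 2799 mm².
Equal strain + equilibrium ⇒ each member carries load in proportion to AE: A₁E₁ = 13790000 N, A₂E₂ = 330300000 N, ΣAE = 344100000 N.
δ = PL/ΣAE = -462000·781/344100000 = -1.049 mm.

-1.05 mm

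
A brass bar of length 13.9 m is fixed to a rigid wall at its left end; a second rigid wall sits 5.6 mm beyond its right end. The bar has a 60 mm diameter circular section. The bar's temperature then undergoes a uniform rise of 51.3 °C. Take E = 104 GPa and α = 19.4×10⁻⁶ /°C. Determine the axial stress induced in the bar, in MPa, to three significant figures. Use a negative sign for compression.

-61.6 MPa

Free thermal expansion αLΔT = 19.4e-6 · 13900 · 51.3 = 13.83 mm.
The walls engage after the gap closes; constrained expansion = 13.83 − 5.6 = 8.234 mm.
The walls impose strain ε = −(8.234)/13900 = -5.9234e-04; σ = Eε = 104000 · -5.9234e-04 = -61.6 MPa.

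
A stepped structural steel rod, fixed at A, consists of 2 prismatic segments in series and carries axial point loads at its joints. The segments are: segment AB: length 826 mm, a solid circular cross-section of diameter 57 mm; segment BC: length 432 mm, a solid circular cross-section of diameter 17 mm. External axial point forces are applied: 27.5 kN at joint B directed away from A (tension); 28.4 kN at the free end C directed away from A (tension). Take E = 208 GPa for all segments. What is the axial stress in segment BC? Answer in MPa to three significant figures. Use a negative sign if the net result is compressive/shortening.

Internal axial forces (sectioning from the free end, tension +): N_BC = 28.4 kN, N_AB = 55.9 kN.
A_BC = 227 mm².
σ_BC = N_BC/A_BC = 28400/227 = 125.1 MPa.

125 MPa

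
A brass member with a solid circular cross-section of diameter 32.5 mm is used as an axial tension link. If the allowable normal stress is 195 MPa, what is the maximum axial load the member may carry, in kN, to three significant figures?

162 kN

A = 829.6 mm².
P_max = σ_allow · A = 195 · 829.6 = 161800 N = 161.8 kN.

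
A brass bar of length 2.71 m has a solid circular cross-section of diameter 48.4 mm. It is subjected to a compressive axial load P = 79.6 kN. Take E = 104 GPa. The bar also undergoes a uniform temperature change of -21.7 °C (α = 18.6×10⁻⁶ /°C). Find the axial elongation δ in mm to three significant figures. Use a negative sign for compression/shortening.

-2.22 mm

A = 1840 mm².
δ_mech = NL/(AE) = -79600·2710/(1840·104000) = -1.127 mm.
δ_thermal = αLΔT = 18.6e-6·2710·-21.7 = -1.094 mm.
δ = δ_mech + δ_thermal = -2.221 mm.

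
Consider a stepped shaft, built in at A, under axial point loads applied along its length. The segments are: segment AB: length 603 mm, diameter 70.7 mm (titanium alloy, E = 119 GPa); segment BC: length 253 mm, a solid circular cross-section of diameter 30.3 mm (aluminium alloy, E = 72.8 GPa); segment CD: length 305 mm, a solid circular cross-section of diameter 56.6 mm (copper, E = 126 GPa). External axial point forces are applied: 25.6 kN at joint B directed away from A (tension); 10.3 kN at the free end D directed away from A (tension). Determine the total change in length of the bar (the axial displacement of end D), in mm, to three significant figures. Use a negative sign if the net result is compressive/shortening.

Internal axial forces (sectioning from the free end, tension +): N_CD = 10.3 kN, N_BC = 10.3 kN, N_AB = 35.9 kN.
A_AB = 3926 mm².
A_BC = 721.1 mm².
A_CD = 2516 mm².
δ_AB = 35900·603/(3926·119000) = 0.04634 mm
δ_BC = 10300·253/(721.1·72800) = 0.04964 mm
δ_CD = 10300·305/(2516·126000) = 0.009909 mm
δ = Σδ_i = 0.1059 mm.

0.106 mm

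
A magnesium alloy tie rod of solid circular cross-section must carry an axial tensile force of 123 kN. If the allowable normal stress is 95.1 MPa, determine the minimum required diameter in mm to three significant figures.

Required area A ≥ P/σ_allow = 123000/95.1 = 1293 mm².
For a solid circular section, d ≥ √(4A/π) = 40.58 mm.

40.6 mm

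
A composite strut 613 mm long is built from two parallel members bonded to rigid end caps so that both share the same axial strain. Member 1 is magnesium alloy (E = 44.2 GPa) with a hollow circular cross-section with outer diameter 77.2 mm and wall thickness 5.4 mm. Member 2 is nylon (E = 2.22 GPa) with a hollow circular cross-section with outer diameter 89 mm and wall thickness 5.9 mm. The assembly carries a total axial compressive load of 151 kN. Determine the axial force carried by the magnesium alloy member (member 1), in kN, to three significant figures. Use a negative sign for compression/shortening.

A_1 = 1218 mm².
A_2 = 1540 mm².
Equal strain + equilibrium ⇒ each member carries load in proportion to AE: A₁E₁ = 53840000 N, A₂E₂ = 3419000 N, ΣAE = 57260000 N.
F₁ = P·A₁E₁/ΣAE = -151000·53840000/57260000 = -142000 N.

-142 kN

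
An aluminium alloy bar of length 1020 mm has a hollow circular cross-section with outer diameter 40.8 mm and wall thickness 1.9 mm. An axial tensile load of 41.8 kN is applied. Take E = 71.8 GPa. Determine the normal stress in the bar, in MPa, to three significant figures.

A = 232.2 mm².
σ = N/A = 41800/232.2 = 180 MPa.

180 MPa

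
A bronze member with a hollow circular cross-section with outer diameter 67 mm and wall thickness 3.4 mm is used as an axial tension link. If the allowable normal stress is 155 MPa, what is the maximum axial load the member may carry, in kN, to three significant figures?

105 kN

A = 679.3 mm².
P_max = σ_allow · A = 155 · 679.3 = 105300 N = 105.3 kN.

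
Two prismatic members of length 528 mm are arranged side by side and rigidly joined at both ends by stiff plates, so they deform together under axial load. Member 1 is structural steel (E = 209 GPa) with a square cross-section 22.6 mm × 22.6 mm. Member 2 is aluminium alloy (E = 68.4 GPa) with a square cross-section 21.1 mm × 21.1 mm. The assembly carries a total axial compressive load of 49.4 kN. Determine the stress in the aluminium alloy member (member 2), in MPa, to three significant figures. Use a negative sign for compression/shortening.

-24.6 MPa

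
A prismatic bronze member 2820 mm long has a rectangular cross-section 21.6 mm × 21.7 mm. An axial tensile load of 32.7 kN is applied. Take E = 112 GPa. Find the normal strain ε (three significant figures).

6.23e-04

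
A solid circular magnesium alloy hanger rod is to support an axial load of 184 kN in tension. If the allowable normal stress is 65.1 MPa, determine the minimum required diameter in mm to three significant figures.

60.0 mm

Required area A ≥ P/σ_allow = 184000/65.1 = 2826 mm².
For a solid circular section, d ≥ √(4A/π) = 59.99 mm.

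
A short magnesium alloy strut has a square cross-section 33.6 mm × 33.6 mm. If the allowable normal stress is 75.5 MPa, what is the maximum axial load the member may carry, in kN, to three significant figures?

A = 1129 mm².
P_max = σ_allow · A = 75.5 · 1129 = 85240 N = 85.24 kN.

85.2 kN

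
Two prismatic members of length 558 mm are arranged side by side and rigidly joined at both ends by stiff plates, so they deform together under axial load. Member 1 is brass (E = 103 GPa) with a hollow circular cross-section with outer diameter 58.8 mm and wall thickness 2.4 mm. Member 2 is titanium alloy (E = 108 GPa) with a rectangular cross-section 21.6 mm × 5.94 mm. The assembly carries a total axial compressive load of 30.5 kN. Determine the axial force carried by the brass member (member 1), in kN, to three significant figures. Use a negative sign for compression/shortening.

A_1 = 425.2 mm².
A_2 = 128.3 mm².
Equal strain + equilibrium ⇒ each member carries load in proportion to AE: A₁E₁ = 43800000 N, A₂E₂ = 13860000 N, ΣAE = 57660000 N.
F₁ = P·A₁E₁/ΣAE = -30500·43800000/57660000 = -23170 N.

-23.2 kN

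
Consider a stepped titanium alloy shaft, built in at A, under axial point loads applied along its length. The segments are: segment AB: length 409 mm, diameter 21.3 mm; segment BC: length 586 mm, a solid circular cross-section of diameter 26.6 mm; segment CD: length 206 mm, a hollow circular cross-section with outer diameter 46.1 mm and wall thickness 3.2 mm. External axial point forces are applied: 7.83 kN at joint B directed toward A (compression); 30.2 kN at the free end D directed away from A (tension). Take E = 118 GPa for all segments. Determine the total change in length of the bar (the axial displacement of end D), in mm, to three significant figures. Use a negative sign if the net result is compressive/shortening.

Internal axial forces (sectioning from the free end, tension +): N_CD = 30.2 kN, N_BC = 30.2 kN, N_AB = 22.37 kN.
A_AB = 356.3 mm².
A_BC = 555.7 mm².
A_CD = 431.3 mm².
δ_AB = 22370·409/(356.3·118000) = 0.2176 mm
δ_BC = 30200·586/(555.7·118000) = 0.2699 mm
δ_CD = 30200·206/(431.3·118000) = 0.1222 mm
δ = Σδ_i = 0.6097 mm.

0.610 mm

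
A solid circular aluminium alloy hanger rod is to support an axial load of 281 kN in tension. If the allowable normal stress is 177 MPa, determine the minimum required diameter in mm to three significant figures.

Required area A ≥ P/σ_allow = 281000/177 = 1588 mm².
For a solid circular section, d ≥ √(4A/π) = 44.96 mm.

45.0 mm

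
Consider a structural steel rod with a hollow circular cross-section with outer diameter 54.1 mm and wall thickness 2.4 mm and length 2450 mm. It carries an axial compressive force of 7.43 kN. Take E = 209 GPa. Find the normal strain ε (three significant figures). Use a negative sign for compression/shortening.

-9.12e-05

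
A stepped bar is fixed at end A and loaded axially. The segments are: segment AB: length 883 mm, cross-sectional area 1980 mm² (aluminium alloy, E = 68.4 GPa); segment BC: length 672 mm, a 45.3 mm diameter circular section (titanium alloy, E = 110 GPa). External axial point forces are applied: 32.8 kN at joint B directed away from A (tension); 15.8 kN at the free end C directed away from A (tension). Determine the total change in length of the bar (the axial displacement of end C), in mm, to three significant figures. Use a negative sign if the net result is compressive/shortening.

0.377 mm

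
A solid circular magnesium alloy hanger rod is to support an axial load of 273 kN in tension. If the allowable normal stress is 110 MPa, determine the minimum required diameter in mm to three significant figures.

56.2 mm

Required area A ≥ P/σ_allow = 273000/110 = 2482 mm².
For a solid circular section, d ≥ √(4A/π) = 56.21 mm.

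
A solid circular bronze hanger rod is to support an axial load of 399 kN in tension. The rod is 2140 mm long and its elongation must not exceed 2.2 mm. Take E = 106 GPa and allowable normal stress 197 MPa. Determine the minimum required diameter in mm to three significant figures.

Required area A ≥ P/σ_allow = 399000/197 = 2025 mm².
For a solid circular section, d ≥ √(4A/π) = 50.78 mm.
Elongation limit: A ≥ PL/(Eδ_allow) = 399000·2140/(106000·2.2) = 3661 mm² ⇒ d ≥ 68.28 mm.
The elongation limit governs.

68.3 mm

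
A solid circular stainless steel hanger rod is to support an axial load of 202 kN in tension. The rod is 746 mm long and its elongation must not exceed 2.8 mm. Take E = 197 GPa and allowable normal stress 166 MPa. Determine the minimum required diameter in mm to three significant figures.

39.4 mm

Required area A ≥ P/σ_allow = 202000/166 = 1217 mm².
For a solid circular section, d ≥ √(4A/π) = 39.36 mm.
Elongation limit: A ≥ PL/(Eδ_allow) = 202000·746/(197000·2.8) = 273.2 mm² ⇒ d ≥ 18.65 mm.
The stress limit governs.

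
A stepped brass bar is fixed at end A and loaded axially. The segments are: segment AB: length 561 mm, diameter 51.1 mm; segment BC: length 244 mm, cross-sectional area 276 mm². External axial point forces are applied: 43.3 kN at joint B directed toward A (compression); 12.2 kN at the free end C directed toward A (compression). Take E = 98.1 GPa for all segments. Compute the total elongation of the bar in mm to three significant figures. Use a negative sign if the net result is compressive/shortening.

-0.265 mm

Internal axial forces (sectioning from the free end, tension +): N_BC = -12.2 kN, N_AB = -55.5 kN.
A_AB = 2051 mm².
δ_AB = -55500·561/(2051·98100) = -0.1548 mm
δ_BC = -12200·244/(276·98100) = -0.1099 mm
δ = Σδ_i = -0.2647 mm.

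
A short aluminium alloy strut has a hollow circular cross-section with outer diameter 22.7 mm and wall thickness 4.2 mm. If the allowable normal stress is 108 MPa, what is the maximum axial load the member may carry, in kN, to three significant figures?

A = 244.1 mm².
P_max = σ_allow · A = 108 · 244.1 = 26360 N = 26.36 kN.

26.4 kN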